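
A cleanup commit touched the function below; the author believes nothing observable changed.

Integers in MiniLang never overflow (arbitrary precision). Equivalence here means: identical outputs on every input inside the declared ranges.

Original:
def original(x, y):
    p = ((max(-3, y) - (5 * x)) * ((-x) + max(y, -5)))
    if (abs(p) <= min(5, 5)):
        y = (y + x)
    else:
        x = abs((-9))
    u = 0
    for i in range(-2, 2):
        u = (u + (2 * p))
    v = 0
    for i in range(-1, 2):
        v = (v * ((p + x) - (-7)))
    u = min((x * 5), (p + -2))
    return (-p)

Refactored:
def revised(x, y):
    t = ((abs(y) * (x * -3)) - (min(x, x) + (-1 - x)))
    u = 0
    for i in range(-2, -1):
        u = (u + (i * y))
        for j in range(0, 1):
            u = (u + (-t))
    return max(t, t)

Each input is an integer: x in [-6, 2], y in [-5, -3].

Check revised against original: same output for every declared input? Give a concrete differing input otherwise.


These are not equivalent — on x=-6, y=-5 the outputs split (-27 vs 91).
original: p := 27 | (abs(p) <= min(5, 5)): false | x := 9 | u := 0 | iter i=-2: | u := 54 | iter i=-1: | u := 108 | iter i=0: | u := 162 | iter i=1: | u := 216 | v := 0 | iter i=-1: | v := 0 | iter i=0: | v := 0 | iter i=1: | v := 0 | u := 25 | result -27
revised: t := 91 | u := 0 | iter i=-2: | u := 10 | iter j=0: | u := -81 | result 91
verdict: not equivalent; witness: x=-6, y=-5


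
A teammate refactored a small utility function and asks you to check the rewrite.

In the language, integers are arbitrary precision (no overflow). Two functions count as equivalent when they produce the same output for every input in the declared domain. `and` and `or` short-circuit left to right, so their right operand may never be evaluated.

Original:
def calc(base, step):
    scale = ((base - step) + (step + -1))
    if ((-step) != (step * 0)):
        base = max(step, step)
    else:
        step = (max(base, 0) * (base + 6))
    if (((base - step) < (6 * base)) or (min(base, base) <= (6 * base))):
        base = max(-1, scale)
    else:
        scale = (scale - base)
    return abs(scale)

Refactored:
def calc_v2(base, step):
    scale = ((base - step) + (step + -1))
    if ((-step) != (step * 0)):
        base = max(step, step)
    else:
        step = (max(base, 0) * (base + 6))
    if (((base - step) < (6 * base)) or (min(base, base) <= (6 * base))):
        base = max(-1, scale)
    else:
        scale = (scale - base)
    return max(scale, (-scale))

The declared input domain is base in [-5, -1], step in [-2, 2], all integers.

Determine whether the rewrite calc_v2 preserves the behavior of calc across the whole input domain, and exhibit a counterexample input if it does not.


Equivalent — the differences include min/max/abs usage differs, yet no declared input distinguishes the two.
Tracing base=-1, step=2: calc: scale becomes -2; next ((-step) != (step * 0)) evaluates to true; next base becomes 2; next (((base - step) < (6 * base)) or (min(base, base) <= (6 * base))) evaluates to true; next base becomes -1; next final value 2 | calc_v2: scale becomes -2; next ((-step) != (step * 0)) evaluates to true; next base becomes 2; next (((base - step) < (6 * base)) or (min(base, base) <= (6 * base))) evaluates to true; next base becomes -1; next final value 2 — matching result 2.
Sweeping the whole domain (25 inputs) finds no disagreement.
verdict: equivalent


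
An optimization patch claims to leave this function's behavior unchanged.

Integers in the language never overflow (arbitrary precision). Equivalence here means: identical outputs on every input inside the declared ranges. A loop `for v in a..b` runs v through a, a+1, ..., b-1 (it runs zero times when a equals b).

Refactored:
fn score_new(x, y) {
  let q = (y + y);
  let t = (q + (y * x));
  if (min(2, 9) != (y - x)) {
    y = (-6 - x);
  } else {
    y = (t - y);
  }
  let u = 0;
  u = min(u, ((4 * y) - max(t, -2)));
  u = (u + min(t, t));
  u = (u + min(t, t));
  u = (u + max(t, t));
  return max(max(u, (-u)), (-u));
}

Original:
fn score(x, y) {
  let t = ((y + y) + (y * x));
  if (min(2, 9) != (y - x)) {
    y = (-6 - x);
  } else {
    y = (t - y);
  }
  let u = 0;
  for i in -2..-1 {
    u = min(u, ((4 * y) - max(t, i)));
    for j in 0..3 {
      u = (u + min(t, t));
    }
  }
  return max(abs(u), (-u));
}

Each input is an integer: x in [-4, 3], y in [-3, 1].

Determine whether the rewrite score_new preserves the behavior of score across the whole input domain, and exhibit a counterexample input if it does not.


The suspicious edit (`min(t, t)` became `max(t, t)`) never changes the result for any input inside the declared domain.
One worked example (x=-2, y=1) — score: t becomes 0; next (min(2, 9) != (y - x)) evaluates to true; next y becomes -4; next u becomes 0; next at i=-2:; next u becomes -16; next at j=0:; next u becomes -16; next at j=1:; next u becomes -16; next at j=2:; next u becomes -16; next final value 16; score_new: q becomes 2; next t becomes 0; next (min(2, 9) != (y - x)) evaluates to true; next y becomes -4; next u becomes 0; next u becomes -16; next u becomes -16; next u becomes -16; next u becomes -16; next final value 16; agreement on 16.
Checked all 40 inputs in the declared domain: the outputs agree on every one.
verdict: equivalent


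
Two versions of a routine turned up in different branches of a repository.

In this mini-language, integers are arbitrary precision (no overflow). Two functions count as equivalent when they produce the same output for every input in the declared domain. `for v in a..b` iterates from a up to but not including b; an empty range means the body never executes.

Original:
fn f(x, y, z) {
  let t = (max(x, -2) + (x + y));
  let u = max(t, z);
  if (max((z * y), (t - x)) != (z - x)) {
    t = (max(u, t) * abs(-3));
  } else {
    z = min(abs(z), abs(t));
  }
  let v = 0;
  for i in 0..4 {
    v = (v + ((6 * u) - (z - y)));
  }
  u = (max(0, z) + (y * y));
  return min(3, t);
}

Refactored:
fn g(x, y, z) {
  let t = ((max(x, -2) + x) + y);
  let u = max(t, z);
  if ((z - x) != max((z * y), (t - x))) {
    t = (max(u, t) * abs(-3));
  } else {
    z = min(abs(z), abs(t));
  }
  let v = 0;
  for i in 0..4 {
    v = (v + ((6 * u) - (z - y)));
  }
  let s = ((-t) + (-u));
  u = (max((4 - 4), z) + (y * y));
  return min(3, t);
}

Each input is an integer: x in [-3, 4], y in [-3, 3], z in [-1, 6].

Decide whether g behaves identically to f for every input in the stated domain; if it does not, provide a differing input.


Changes here: constant usage differs, and arithmetic usage differs, and statement counts differ, and local variable names differ; the full 448-point sweep finds no disagreement.
verdict: equivalent


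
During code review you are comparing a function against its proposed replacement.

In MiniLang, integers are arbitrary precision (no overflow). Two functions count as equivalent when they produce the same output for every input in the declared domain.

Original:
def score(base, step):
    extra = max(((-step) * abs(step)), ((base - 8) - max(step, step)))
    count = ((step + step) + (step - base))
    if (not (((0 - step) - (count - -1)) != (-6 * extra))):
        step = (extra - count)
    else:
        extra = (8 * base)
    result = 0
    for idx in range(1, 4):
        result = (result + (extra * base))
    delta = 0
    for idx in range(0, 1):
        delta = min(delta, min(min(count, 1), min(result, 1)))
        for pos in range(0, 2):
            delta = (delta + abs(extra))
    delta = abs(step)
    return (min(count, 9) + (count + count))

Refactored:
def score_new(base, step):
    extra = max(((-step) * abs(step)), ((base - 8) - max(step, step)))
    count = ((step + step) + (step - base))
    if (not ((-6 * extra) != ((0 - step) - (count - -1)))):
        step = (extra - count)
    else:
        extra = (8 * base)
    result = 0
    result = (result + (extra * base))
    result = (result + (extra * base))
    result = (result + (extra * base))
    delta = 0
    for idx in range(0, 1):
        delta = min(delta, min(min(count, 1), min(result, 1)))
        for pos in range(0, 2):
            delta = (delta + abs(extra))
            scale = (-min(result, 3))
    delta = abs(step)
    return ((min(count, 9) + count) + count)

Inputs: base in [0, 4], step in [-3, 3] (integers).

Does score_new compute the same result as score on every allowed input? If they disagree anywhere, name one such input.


Equivalent — the differences include arithmetic usage differs; local variable names differ; loop structure differs; min/max/abs usage differs; statement counts differ; constant usage differs, yet no declared input distinguishes the two.
Tracing base=0, step=0: score: extra = 0; count = 0; (not (((0 - step) - (count - -1)) != (-6 * extra))) -> false; extra = 0; result = 0; [idx=1]; result = 0; [idx=2]; result = 0; [idx=3]; result = 0; delta = 0; [idx=0]; delta = 0; [pos=0]; delta = 0; [pos=1]; delta = 0; delta = 0; return 0 | score_new: extra = 0; count = 0; (not ((-6 * extra) != ((0 - step) - (count - -1)))) -> false; extra = 0; result = 0; result = 0; result = 0; result = 0; delta = 0; [idx=0]; delta = 0; [pos=0]; delta = 0; scale = 0; [pos=1]; delta = 0; scale = 0; delta = 0; return 0 — matching result 0.
Across all 35 domain points the two functions coincide.
verdict: equivalent


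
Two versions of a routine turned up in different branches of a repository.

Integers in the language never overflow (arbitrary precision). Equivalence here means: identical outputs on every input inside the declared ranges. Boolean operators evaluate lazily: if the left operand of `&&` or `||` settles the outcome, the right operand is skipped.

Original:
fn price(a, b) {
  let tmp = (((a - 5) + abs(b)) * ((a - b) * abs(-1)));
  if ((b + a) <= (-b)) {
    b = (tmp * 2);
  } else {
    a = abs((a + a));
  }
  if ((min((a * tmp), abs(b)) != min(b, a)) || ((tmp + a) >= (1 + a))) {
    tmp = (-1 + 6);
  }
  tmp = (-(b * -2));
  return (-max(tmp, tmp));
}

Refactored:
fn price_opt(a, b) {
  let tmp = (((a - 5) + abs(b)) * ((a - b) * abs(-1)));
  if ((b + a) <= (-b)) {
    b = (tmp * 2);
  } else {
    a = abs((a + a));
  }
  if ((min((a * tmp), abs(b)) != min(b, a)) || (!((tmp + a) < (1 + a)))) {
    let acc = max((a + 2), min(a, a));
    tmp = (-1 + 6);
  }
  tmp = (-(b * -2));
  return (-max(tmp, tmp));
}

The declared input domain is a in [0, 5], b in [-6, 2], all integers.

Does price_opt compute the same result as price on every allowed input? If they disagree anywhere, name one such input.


Differences: comparison usage differs, arithmetic usage differs, constant usage differs, boolean connective usage differs, min/max/abs usage differs, local variable names differ, statement counts differ — yet all 54 inputs agree.
verdict: equivalent


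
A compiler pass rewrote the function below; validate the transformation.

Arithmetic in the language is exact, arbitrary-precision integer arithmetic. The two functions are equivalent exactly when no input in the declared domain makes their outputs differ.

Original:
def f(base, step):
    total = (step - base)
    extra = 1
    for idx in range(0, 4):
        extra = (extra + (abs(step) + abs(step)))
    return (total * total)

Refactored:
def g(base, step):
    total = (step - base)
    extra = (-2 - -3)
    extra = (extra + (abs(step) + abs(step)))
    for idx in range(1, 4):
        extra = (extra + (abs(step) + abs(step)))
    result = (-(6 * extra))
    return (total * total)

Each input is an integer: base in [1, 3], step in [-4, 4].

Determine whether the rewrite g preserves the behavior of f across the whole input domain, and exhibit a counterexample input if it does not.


Equivalent — the differences include constant usage differs, plus statement counts differ, plus loop structure differs, plus local variable names differ, plus arithmetic usage differs, plus min/max/abs usage differs, yet no declared input distinguishes the two.
Tracing base=2, step=-1: f: total becomes -3; next extra becomes 1; next at idx=0:; next extra becomes 3; next at idx=1:; next extra becomes 5; next at idx=2:; next extra becomes 7; next at idx=3:; next extra becomes 9; next final value 9 | g: total becomes -3; next extra becomes 1; next extra becomes 3; next at idx=1:; next extra becomes 5; next at idx=2:; next extra becomes 7; next at idx=3:; next extra becomes 9; next result becomes -54; next final value 9 — matching result 9.
Every one of the 27 inputs gives matching results.
verdict: equivalent


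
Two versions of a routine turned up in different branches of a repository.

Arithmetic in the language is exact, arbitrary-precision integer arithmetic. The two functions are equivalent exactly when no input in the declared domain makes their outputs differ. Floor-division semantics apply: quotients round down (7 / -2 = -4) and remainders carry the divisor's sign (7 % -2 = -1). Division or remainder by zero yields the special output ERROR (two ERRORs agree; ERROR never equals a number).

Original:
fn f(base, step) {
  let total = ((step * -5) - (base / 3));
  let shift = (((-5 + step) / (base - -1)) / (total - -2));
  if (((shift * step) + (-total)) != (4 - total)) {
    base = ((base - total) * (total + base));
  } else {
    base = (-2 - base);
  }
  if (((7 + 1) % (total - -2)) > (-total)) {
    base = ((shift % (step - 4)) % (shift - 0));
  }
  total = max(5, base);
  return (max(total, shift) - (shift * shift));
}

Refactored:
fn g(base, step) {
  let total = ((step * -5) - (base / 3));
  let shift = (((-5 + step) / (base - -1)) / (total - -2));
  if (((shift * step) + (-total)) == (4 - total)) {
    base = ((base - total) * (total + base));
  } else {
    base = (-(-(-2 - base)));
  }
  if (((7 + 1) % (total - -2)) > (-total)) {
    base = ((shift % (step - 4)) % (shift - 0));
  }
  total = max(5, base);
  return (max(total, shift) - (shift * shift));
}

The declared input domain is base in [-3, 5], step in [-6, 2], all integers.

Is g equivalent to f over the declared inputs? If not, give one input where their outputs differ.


These are not equivalent — on base=3, step=0 the outputs split (4 vs 1).
f: total becomes -1; next shift becomes -2; next (((shift * step) + (-total)) != (4 - total)) evaluates to true; next base becomes 8; next (((7 + 1) % (total - -2)) > (-total)) evaluates to false; next total becomes 8; next final value 4
g: total becomes -1; next shift becomes -2; next (((shift * step) + (-total)) == (4 - total)) evaluates to false; next base becomes -5; next (((7 + 1) % (total - -2)) > (-total)) evaluates to false; next total becomes 5; next final value 1
verdict: not equivalent; witness: base=3, step=0


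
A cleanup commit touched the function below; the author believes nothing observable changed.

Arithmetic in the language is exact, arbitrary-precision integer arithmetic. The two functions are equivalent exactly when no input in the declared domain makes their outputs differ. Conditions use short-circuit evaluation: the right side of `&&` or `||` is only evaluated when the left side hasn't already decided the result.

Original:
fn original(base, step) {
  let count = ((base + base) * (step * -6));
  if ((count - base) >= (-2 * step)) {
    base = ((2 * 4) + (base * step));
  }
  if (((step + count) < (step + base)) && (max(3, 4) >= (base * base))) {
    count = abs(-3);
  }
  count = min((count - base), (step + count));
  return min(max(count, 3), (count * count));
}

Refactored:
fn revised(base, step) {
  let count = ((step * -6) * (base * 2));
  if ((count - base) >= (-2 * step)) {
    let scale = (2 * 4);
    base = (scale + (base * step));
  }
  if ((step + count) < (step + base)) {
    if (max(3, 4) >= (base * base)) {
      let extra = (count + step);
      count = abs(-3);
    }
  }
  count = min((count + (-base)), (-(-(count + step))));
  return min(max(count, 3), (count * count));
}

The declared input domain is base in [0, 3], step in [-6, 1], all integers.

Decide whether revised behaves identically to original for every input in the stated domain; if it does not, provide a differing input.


Equivalent — the differences include arithmetic usage differs; and branching structure differs; and boolean connective usage differs; and statement counts differ; and constant usage differs; and local variable names differ, yet no declared input distinguishes the two.
Tracing base=3, step=1: original: count=-36, then ((count - base) >= (-2 * step)) is false, then (((step + count) < (step + base)) && (max(3, 4) >= (base * base))) is false, then count=-39, then returns 3 | revised: count=-36, then ((count - base) >= (-2 * step)) is false, then ((step + count) < (step + base)) is true, then (max(3, 4) >= (base * base)) is false, then count=-39, then returns 3 — matching result 3.
Across all 32 domain points the two functions coincide.
verdict: equivalent


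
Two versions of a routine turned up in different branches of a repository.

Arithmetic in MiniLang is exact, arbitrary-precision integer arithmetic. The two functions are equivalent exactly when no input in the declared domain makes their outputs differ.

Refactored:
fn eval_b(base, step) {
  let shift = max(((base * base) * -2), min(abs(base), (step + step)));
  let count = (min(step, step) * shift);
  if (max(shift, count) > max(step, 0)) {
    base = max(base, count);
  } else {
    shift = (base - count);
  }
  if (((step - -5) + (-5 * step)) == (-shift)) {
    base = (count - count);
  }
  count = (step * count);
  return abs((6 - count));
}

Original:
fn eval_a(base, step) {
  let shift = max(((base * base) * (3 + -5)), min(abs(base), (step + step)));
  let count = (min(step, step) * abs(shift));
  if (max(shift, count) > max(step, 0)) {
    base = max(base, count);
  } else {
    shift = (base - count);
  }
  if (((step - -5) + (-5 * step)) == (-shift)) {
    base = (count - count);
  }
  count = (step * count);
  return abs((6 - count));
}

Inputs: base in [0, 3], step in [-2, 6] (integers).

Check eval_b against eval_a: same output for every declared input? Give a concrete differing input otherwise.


These are not equivalent — on base=1, step=-2 the outputs split (2 vs 14).
eval_a: shift := -2 | count := -4 | (max(shift, count) > max(step, 0)): false | shift := 5 | (((step - -5) + (-5 * step)) == (-shift)): false | count := 8 | result 2
eval_b: shift := -2 | count := 4 | (max(shift, count) > max(step, 0)): true | base := 4 | (((step - -5) + (-5 * step)) == (-shift)): false | count := -8 | result 14
verdict: not equivalent; witness: base=1, step=-2


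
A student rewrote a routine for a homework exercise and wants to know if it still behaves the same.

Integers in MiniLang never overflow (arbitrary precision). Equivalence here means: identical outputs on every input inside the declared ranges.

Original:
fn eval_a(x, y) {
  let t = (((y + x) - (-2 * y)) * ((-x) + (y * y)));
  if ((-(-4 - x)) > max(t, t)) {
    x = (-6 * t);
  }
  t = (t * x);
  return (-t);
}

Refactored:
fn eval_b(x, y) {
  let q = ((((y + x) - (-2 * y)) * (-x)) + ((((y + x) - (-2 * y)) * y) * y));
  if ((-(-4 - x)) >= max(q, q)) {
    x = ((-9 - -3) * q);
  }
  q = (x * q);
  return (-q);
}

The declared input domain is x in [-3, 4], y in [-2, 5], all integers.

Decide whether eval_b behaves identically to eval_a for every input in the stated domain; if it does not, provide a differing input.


There is a behavioral-looking edit here, yet the outcome never shifts on this domain.
As a probe, take x=2, y=4: eval_a runs t becomes 196; next ((-(-4 - x)) > max(t, t)) evaluates to false; next t becomes 392; next final value -392; eval_b runs q becomes 196; next ((-(-4 - x)) >= max(q, q)) evaluates to false; next q becomes 392; next final value -392; both end at -392.
Across all 64 domain points the two functions coincide.
verdict: equivalent


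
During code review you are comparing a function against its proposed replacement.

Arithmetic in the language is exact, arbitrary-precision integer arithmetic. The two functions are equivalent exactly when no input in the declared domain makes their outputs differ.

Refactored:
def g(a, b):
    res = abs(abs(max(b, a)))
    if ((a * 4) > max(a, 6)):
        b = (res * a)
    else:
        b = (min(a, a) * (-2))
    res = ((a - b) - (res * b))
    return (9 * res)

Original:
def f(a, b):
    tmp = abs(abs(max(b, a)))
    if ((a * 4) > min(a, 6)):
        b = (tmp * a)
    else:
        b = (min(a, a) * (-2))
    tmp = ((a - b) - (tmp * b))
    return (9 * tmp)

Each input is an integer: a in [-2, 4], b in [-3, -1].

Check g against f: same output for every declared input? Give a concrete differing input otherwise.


The rewrite breaks on a=1, b=-3, where the results are -9 and 45.
f: tmp becomes 1; next ((a * 4) > min(a, 6)) evaluates to true; next b becomes 1; next tmp becomes -1; next final value -9
g: res becomes 1; next ((a * 4) > max(a, 6)) evaluates to false; next b becomes -2; next res becomes 5; next final value 45
verdict: not equivalent; witness: a=1, b=-3


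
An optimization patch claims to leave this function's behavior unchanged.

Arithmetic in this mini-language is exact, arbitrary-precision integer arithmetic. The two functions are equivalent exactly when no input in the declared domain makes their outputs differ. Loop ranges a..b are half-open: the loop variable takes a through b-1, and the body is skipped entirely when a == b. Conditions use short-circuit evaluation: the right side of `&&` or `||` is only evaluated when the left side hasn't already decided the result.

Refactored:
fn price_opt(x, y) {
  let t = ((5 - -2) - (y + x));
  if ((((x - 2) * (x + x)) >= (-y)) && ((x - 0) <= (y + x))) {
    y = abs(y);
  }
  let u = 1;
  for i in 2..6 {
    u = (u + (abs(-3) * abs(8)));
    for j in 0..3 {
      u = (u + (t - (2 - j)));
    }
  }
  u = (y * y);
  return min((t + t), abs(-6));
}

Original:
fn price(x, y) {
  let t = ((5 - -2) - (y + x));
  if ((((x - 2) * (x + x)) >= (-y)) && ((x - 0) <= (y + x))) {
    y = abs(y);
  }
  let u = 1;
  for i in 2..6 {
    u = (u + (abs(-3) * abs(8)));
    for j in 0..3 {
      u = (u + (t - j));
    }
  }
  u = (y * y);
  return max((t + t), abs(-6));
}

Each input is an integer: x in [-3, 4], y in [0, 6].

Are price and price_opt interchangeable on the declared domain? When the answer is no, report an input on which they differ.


Run the pair on x=-3, y=0.
price: t = 10; ((((x - 2) * (x + x)) >= (-y)) && ((x - 0) <= (y + x))) -> true; y = 0; u = 1; [i=2]; u = 25; [j=0]; u = 35; [j=1]; u = 44; [j=2]; u = 52; [i=3]; u = 76; [j=0]; u = 86; [j=1]; u = 95; [j=2]; u = 103; [i=4]; u = 127; [j=0]; u = 137; [j=1]; u = 146; [j=2]; u = 154; [i=5]; u = 178; [j=0]; u = 188; [j=1]; u = 197; [j=2]; u = 205; u = 0; return 20
price_opt: t = 10; ((((x - 2) * (x + x)) >= (-y)) && ((x - 0) <= (y + x))) -> true; y = 0; u = 1; [i=2]; u = 25; [j=0]; u = 33; [j=1]; u = 42; [j=2]; u = 52; [i=3]; u = 76; [j=0]; u = 84; [j=1]; u = 93; [j=2]; u = 103; [i=4]; u = 127; [j=0]; u = 135; [j=1]; u = 144; [j=2]; u = 154; [i=5]; u = 178; [j=0]; u = 186; [j=1]; u = 195; [j=2]; u = 205; u = 0; return 6
20 and 6 differ, so these are not the same function on this domain.
verdict: not equivalent; witness: x=-3, y=0


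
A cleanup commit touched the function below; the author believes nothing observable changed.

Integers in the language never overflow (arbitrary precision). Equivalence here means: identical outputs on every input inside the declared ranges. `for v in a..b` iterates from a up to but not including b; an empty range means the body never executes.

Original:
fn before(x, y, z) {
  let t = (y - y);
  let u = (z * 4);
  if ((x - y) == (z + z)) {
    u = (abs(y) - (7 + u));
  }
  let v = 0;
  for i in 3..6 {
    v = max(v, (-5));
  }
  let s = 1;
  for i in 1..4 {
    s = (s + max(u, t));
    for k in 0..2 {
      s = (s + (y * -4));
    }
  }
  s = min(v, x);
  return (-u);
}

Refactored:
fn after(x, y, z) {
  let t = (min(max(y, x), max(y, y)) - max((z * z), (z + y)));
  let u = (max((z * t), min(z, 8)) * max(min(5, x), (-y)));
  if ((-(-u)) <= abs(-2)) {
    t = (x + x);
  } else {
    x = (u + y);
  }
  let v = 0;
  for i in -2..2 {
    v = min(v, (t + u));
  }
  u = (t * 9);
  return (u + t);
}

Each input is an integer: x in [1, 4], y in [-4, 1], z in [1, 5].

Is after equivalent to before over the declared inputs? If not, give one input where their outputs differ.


Input x=1, y=-4, z=1: -4 from before versus -50 from after.
verdict: not equivalent; witness: x=1, y=-4, z=1


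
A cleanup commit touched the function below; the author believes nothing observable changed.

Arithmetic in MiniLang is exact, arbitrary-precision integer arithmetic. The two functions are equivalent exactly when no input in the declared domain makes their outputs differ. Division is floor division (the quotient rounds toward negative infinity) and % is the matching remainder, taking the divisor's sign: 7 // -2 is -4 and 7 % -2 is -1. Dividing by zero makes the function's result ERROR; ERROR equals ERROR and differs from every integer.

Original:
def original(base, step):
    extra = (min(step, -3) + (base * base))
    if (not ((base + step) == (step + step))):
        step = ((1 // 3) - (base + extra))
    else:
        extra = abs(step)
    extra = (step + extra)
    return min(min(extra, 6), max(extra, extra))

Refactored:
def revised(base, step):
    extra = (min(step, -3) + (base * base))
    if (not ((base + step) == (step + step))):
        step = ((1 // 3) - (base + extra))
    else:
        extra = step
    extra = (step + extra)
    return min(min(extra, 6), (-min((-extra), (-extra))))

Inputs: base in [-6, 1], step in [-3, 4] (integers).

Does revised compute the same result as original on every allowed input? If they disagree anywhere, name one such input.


base=-3, step=-3 yields 0 from original but -6 from revised.
verdict: not equivalent; witness: base=-3, step=-3


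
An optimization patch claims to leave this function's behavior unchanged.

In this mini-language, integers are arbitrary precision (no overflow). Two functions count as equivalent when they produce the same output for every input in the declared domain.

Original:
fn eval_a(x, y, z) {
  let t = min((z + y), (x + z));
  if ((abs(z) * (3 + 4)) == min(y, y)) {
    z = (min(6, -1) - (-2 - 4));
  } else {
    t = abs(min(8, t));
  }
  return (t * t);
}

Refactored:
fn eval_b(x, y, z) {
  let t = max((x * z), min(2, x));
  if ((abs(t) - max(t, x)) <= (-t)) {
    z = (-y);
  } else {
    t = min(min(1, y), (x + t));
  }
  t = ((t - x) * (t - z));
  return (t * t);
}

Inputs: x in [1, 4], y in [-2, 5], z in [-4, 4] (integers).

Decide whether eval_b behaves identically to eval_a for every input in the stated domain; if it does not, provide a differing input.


Take x=1, y=-2, z=-3.
eval_a: t becomes -5; next ((abs(z) * (3 + 4)) == min(y, y)) evaluates to false; next t becomes 5; next final value 25
eval_b: t becomes 1; next ((abs(t) - max(t, x)) <= (-t)) evaluates to false; next t becomes -2; next t becomes -3; next final value 9
25 and 9 differ, so these are not the same function on this domain.
verdict: not equivalent; witness: x=1, y=-2, z=-3


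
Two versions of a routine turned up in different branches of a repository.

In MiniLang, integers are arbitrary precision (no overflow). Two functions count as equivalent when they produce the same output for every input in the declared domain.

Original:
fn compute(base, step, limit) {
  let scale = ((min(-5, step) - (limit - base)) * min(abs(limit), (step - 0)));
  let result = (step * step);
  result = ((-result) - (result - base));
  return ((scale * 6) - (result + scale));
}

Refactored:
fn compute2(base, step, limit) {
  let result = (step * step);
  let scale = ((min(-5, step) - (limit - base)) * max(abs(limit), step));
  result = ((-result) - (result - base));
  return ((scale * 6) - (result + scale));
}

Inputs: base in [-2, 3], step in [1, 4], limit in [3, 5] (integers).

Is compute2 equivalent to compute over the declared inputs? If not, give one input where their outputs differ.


At base=-2, step=1, limit=3: compute gives -46, compute2 gives -146.
verdict: not equivalent; witness: base=-2, step=1, limit=3


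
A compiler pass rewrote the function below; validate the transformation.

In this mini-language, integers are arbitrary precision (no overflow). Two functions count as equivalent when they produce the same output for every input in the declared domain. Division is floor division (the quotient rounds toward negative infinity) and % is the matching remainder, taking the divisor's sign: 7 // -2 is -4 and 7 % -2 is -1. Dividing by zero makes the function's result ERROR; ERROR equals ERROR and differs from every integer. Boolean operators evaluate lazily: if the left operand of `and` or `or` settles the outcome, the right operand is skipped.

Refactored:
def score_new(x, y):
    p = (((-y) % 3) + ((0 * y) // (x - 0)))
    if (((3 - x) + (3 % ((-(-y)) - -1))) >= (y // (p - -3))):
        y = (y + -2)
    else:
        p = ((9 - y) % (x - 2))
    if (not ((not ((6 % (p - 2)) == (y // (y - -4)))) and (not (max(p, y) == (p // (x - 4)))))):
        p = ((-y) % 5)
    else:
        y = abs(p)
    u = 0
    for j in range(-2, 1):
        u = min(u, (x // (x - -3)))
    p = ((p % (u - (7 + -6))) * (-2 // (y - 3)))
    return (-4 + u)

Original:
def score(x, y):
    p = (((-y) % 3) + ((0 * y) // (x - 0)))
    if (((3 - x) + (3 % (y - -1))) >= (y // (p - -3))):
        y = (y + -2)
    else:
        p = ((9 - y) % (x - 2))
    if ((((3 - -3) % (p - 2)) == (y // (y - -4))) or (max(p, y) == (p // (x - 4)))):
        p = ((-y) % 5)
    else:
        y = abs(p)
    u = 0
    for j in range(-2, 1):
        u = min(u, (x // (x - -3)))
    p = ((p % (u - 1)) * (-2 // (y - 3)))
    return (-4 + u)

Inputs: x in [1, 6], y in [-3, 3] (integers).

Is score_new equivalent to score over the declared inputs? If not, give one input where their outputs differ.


Side by side, the visible changes include: arithmetic usage differs, plus boolean connective usage differs, plus constant usage differs.
One worked example (x=3, y=-3) — score: p := 0 | (((3 - x) + (3 % (y - -1))) >= (y // (p - -3))): true | y := -5 | ((((3 - -3) % (p - 2)) == (y // (y - -4))) or (max(p, y) == (p // (x - 4)))): true | p := 0 | u := 0 | iter j=-2: | u := 0 | iter j=-1: | u := 0 | iter j=0: | u := 0 | p := 0 | result -4; score_new: p := 0 | (((3 - x) + (3 % ((-(-y)) - -1))) >= (y // (p - -3))): true | y := -5 | (not ((not ((6 % (p - 2)) == (y // (y - -4)))) and (not (max(p, y) == (p // (x - 4)))))): true | p := 0 | u := 0 | iter j=-2: | u := 0 | iter j=-1: | u := 0 | iter j=0: | u := 0 | p := 0 | result -4; agreement on -4.
Checked all 42 inputs in the declared domain: the outputs agree on every one.
verdict: equivalent


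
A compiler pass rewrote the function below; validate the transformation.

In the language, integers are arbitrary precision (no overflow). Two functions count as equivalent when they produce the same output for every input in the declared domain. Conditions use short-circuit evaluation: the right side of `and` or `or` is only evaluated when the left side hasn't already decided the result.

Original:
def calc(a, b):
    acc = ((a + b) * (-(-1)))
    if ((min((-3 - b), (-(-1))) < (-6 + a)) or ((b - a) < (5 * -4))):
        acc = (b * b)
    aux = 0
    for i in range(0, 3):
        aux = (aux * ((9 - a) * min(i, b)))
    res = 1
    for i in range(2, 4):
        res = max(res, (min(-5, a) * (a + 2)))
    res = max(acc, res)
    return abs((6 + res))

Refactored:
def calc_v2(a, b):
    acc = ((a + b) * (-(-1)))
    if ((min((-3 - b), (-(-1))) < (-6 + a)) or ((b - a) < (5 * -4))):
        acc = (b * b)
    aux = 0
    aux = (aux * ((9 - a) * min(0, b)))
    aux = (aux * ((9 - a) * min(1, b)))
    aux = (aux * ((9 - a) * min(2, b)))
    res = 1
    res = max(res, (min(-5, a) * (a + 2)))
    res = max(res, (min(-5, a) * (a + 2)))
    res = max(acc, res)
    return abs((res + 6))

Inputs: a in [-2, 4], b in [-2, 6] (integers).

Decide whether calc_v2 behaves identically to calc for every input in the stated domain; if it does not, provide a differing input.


The two are interchangeable: loop structure differs, and arithmetic usage differs, and constant usage differs, and statement counts differ, and min/max/abs usage differs, and local variable names differ, and every declared input agrees.
As a probe, take a=-1, b=-2: calc runs acc=-3, then ((min((-3 - b), (-(-1))) < (-6 + a)) or ((b - a) < (5 * -4))) is false, then aux=0, then (i=0), then aux=0, then (i=1), then aux=0, then (i=2), then aux=0, then res=1, then (i=2), then res=1, then (i=3), then res=1, then res=1, then returns 7; calc_v2 runs acc=-3, then ((min((-3 - b), (-(-1))) < (-6 + a)) or ((b - a) < (5 * -4))) is false, then aux=0, then aux=0, then aux=0, then aux=0, then res=1, then res=1, then res=1, then res=1, then returns 7; both end at 7.
An exhaustive pass over the 63 declared inputs shows identical outputs.
verdict: equivalent


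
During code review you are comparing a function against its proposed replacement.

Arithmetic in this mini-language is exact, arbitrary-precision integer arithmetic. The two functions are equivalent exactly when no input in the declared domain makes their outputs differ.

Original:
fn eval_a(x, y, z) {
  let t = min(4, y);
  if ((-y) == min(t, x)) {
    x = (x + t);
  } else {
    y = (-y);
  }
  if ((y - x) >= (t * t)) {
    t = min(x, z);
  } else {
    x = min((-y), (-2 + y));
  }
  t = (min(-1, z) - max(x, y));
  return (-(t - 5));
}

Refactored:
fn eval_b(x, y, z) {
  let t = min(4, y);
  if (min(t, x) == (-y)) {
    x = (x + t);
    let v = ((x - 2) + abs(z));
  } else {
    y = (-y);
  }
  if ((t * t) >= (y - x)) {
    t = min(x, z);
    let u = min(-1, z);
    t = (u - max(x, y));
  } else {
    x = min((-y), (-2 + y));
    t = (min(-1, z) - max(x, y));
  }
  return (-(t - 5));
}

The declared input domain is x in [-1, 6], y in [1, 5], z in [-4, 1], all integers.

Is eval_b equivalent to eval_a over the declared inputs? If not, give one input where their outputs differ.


Input x=-1, y=2, z=-4: 7 from eval_a versus 8 from eval_b.
verdict: not equivalent; witness: x=-1, y=2, z=-4


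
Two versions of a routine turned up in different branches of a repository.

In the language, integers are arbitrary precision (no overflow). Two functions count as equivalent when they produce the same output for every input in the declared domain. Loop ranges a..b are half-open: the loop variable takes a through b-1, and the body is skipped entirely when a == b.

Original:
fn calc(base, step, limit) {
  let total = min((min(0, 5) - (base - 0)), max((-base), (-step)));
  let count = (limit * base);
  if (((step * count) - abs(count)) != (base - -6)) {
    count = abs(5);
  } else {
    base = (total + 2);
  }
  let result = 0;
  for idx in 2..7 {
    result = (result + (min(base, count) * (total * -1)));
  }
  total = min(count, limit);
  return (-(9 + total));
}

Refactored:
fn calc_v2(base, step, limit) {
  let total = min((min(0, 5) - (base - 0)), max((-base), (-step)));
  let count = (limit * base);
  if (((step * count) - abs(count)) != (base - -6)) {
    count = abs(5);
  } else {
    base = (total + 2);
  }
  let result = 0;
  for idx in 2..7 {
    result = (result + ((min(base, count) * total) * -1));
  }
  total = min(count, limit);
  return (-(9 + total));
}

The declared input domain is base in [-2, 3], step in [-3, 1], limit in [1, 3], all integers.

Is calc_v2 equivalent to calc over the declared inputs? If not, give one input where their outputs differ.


This is a faithful refactor — same computation, different form, but the computed results match everywhere.
Tracing base=-1, step=0, limit=2: calc: total = 1; count = -2; (((step * count) - abs(count)) != (base - -6)) -> true; count = 5; result = 0; [idx=2]; result = 1; [idx=3]; result = 2; [idx=4]; result = 3; [idx=5]; result = 4; [idx=6]; result = 5; total = 2; return -11 | calc_v2: total = 1; count = -2; (((step * count) - abs(count)) != (base - -6)) -> true; count = 5; result = 0; [idx=2]; result = 1; [idx=3]; result = 2; [idx=4]; result = 3; [idx=5]; result = 4; [idx=6]; result = 5; total = 2; return -11 — matching result -11.
Every one of the 90 inputs gives matching results.
verdict: equivalent


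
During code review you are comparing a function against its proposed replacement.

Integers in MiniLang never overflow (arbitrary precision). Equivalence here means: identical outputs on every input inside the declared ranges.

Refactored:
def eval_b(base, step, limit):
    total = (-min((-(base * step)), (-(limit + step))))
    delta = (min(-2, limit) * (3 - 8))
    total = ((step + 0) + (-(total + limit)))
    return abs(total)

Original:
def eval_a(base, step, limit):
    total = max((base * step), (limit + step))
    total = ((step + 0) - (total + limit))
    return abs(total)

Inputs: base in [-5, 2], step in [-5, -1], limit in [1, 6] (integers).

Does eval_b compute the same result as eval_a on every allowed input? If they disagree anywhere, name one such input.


Equivalent. A substantive addition is an assignment to `delta` whose value nothing reads; no result depends on it.
Across all 240 domain points the two functions coincide.
As a probe, take base=2, step=-1, limit=1: eval_a runs total becomes 0; next total becomes -2; next final value 2; eval_b runs total becomes 0; next delta becomes 10; next total becomes -2; next final value 2; both end at 2.
verdict: equivalent


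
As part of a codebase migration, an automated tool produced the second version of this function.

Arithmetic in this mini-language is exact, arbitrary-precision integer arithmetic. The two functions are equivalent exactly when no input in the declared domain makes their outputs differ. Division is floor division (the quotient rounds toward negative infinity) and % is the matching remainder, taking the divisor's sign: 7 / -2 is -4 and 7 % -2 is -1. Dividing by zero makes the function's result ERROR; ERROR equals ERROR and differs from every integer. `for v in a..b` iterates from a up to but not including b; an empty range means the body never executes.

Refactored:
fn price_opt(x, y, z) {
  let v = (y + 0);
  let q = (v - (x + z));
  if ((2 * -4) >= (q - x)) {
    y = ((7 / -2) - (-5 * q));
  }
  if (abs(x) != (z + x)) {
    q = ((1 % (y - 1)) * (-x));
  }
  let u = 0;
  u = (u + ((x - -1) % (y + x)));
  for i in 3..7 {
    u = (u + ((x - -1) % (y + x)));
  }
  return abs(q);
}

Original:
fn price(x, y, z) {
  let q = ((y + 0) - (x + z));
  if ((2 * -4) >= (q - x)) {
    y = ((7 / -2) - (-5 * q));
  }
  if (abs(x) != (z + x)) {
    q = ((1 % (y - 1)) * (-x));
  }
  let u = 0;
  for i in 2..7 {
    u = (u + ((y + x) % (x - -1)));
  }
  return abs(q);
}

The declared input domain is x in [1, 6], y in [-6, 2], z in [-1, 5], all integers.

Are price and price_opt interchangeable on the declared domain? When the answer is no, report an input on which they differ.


Not equivalent: x=1, y=-1, z=-1 separates them (1 vs ERROR).
price: q becomes -1; next ((2 * -4) >= (q - x)) evaluates to false; next (abs(x) != (z + x)) evaluates to true; next q becomes 1; next u becomes 0; next at i=2:; next u becomes 0; next at i=3:; next u becomes 0; next at i=4:; next u becomes 0; next at i=5:; next u becomes 0; next at i=6:; next u becomes 0; next final value 1
price_opt: v becomes -1; next q becomes -1; next ((2 * -4) >= (q - x)) evaluates to false; next (abs(x) != (z + x)) evaluates to true; next q becomes 1; next u becomes 0; next hits division by zero so the output is ERROR
verdict: not equivalent; witness: x=1, y=-1, z=-1


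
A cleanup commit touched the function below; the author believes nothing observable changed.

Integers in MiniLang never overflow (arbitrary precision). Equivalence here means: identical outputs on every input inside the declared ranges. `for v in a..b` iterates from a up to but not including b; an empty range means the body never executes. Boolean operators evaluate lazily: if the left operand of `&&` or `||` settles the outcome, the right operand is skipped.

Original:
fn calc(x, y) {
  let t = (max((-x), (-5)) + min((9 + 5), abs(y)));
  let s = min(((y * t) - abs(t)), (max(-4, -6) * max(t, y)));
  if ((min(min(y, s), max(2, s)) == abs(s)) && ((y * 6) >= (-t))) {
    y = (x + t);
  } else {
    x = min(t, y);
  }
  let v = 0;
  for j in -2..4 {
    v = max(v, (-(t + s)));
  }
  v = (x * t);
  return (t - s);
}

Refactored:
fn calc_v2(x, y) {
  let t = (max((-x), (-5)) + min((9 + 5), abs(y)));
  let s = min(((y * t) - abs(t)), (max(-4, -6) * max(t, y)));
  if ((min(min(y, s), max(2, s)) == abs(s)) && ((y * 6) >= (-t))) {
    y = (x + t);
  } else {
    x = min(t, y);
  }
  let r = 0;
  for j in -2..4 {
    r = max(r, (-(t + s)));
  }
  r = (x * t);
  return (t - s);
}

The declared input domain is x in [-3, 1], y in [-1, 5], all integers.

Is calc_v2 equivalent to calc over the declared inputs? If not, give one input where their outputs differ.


Although local variable names differ, 35/35 inputs agree.
verdict: equivalent
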